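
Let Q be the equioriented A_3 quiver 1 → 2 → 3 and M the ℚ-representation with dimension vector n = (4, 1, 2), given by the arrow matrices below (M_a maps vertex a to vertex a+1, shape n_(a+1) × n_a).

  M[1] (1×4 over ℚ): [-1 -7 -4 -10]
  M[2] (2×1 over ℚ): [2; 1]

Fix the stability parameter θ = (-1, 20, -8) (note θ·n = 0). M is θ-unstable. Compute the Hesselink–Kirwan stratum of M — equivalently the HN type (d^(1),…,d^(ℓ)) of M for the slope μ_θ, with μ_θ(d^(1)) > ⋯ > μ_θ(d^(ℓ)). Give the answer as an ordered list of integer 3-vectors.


Barcode: M ≅ I[1,1]^3, I[1,3], I[3,3]. HN layers by μ_θ (3 steps, strictly decreasing):
  μ^(1)=6; μ^(2)=-1; μ^(3)=-8

((0, 1, 1); (4, 0, 0); (0, 0, 1))


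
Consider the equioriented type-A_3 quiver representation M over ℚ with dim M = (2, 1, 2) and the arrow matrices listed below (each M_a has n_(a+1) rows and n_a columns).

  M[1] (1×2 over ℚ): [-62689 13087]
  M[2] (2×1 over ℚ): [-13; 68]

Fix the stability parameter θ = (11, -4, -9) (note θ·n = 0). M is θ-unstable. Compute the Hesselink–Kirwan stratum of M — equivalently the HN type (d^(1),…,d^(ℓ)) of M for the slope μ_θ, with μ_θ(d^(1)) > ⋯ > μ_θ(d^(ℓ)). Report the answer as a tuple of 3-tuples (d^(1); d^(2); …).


Barcode: M ≅ I[1,1], I[1,3], I[3,3]. HN layers by μ_θ (3 steps, strictly decreasing):
  μ^(1)=11; μ^(2)=-2/3; μ^(3)=-9

((1, 0, 0); (1, 1, 1); (0, 0, 1))


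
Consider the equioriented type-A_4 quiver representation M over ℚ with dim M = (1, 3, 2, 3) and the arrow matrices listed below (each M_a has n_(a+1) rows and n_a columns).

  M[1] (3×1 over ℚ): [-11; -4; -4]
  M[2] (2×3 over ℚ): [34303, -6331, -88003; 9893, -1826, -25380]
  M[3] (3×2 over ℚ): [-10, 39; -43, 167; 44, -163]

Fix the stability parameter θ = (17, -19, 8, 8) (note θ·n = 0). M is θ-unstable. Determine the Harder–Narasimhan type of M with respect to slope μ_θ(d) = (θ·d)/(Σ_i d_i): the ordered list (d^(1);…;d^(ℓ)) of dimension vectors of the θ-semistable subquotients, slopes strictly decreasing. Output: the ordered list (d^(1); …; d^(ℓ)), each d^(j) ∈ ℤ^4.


Interval decomposition of M: I[1,4], I[2,2], I[2,4], I[4,4].
HN type (ℓ=3): μ^(1)=8; μ^(2)=-1; μ^(3)=-19

((0, 0, 2, 3); (1, 1, 0, 0); (0, 2, 0, 0))


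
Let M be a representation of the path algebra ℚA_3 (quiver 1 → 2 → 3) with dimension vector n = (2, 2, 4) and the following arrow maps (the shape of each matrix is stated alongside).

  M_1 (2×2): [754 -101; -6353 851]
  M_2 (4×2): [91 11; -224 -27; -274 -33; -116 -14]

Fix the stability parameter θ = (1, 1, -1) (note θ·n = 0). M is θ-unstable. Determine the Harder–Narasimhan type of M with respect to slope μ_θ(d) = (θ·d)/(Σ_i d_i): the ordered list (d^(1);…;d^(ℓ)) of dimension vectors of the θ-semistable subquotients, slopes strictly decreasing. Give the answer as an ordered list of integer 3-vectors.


Barcode: M ≅ I[1,3]^2, I[3,3]^2. HN layers by μ_θ (2 steps, strictly decreasing):
  μ^(1)=1/3; μ^(2)=-1

((2, 2, 2); (0, 0, 2))


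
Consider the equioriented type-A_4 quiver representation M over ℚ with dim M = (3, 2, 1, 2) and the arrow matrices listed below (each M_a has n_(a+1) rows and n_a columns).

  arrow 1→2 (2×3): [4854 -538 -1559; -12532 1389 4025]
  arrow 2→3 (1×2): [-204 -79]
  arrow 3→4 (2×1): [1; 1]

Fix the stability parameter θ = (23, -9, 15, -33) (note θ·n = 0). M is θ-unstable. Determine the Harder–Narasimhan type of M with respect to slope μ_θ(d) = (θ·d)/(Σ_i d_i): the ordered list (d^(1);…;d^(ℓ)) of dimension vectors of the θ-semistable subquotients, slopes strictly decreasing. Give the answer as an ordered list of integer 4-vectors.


Via rank(M_{q-1}∘⋯∘M_p): M ≅ I[1,1], I[1,2], I[1,4], I[4,4].
μ_θ-semistable layers: μ^(1)=23; μ^(2)=7; μ^(3)=-1; μ^(4)=-33

((1, 0, 0, 0); (1, 1, 0, 0); (1, 1, 1, 1); (0, 0, 0, 1))


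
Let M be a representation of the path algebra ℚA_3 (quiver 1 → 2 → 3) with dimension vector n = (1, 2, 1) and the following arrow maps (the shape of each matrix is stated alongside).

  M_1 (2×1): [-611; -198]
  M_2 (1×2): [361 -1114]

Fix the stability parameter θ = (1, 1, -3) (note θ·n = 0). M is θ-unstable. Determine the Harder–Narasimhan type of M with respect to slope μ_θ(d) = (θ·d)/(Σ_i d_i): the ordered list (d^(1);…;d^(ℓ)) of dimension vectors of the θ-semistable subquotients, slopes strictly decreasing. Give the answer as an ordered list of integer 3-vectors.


Via rank(M_{q-1}∘⋯∘M_p): M ≅ I[1,3], I[2,2].
μ_θ-semistable layers: μ^(1)=1; μ^(2)=-1/3

((0, 1, 0); (1, 1, 1))


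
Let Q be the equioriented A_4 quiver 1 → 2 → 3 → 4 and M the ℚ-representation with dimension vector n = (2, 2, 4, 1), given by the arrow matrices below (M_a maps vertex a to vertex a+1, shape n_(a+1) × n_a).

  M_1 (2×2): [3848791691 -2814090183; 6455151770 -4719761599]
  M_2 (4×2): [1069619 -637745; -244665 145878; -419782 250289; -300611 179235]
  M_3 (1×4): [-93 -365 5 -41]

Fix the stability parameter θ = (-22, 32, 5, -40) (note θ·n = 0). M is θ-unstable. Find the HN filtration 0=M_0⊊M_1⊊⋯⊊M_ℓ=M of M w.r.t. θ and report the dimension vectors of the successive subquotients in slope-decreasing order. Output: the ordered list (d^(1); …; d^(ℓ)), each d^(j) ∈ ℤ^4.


Via rank(M_{q-1}∘⋯∘M_p): M ≅ I[1,3], I[1,4], I[3,3]^2.
μ_θ-semistable layers: μ^(1)=37/2; μ^(2)=5; μ^(3)=-1; μ^(4)=-22

((0, 1, 1, 0); (0, 0, 2, 0); (0, 1, 1, 1); (2, 0, 0, 0))


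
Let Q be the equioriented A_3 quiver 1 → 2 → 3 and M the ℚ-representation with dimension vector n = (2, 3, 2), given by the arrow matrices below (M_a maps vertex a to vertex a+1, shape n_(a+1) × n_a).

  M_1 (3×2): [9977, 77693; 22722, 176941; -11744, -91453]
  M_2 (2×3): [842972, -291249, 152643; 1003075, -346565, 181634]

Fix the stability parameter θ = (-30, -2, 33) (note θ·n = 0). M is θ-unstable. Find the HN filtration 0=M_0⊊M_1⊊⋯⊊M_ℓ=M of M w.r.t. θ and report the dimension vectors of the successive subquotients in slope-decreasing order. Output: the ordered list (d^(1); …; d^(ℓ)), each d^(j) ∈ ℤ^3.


Interval decomposition of M: I[1,2], I[1,3], I[2,3].
HN type (ℓ=3): μ^(1)=33; μ^(2)=-2; μ^(3)=-30

((0, 0, 2); (0, 3, 0); (2, 0, 0))


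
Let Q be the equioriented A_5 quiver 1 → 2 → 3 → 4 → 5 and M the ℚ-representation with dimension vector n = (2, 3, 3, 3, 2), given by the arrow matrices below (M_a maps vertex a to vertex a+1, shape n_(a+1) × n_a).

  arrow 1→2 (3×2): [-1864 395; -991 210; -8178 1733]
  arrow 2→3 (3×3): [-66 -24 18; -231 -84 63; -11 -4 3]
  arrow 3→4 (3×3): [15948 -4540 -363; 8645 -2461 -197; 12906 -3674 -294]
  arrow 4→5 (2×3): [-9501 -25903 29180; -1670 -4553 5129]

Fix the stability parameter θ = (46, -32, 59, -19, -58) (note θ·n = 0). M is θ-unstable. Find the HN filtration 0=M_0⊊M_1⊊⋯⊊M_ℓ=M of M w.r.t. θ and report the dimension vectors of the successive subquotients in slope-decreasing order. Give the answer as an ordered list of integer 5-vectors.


Via rank(M_{q-1}∘⋯∘M_p): M ≅ I[1,2], I[1,5], I[2,2], I[3,3], I[3,5], I[4,4].
μ_θ-semistable layers: μ^(1)=59; μ^(2)=7; μ^(3)=-4/5; μ^(4)=-6; μ^(5)=-19; μ^(6)=-32

((0, 0, 1, 0, 0); (1, 1, 0, 0, 0); (1, 1, 1, 1, 1); (0, 0, 1, 1, 1); (0, 0, 0, 1, 0); (0, 1, 0, 0, 0))


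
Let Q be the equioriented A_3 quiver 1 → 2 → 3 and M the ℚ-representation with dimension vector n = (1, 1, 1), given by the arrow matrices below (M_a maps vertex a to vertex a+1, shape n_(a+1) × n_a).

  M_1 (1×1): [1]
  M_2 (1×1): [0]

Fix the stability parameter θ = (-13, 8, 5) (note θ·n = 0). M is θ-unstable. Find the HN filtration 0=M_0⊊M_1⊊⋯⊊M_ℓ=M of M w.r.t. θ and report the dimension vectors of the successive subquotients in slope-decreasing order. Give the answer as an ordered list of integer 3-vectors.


Barcode: M ≅ I[1,2], I[3,3]. HN layers by μ_θ (3 steps, strictly decreasing):
  μ^(1)=8; μ^(2)=5; μ^(3)=-13

((0, 1, 0); (0, 0, 1); (1, 0, 0))


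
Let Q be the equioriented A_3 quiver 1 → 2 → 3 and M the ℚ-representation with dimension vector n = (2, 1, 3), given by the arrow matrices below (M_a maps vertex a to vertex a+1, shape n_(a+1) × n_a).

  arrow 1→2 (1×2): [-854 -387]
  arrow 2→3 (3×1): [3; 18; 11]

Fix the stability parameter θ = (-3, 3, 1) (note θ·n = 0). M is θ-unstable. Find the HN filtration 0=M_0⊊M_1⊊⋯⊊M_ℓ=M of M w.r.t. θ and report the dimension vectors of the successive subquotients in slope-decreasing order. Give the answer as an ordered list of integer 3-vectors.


Via rank(M_{q-1}∘⋯∘M_p): M ≅ I[1,1], I[1,3], I[3,3]^2.
μ_θ-semistable layers: μ^(1)=2; μ^(2)=1; μ^(3)=-3

((0, 1, 1); (0, 0, 2); (2, 0, 0))


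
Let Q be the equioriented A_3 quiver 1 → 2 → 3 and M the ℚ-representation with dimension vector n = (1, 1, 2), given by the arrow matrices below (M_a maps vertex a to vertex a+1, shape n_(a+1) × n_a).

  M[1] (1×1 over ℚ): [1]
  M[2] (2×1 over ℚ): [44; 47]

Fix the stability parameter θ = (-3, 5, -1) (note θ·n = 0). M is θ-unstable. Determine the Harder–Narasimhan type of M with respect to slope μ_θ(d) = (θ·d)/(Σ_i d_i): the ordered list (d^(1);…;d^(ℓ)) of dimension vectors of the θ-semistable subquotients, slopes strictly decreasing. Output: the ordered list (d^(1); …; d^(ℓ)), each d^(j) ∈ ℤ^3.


Via rank(M_{q-1}∘⋯∘M_p): M ≅ I[1,3], I[3,3].
μ_θ-semistable layers: μ^(1)=2; μ^(2)=-1; μ^(3)=-3

((0, 1, 1); (0, 0, 1); (1, 0, 0))


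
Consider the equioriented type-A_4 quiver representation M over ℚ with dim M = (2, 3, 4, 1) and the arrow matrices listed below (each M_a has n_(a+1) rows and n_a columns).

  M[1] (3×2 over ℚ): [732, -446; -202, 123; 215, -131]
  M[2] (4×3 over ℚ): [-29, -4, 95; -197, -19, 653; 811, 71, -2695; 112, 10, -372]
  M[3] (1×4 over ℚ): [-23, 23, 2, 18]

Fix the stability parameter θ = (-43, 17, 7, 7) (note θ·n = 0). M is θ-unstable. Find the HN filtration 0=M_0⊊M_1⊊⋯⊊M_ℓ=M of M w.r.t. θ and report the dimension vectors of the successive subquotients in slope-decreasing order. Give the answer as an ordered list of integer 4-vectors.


Barcode: M ≅ I[1,3], I[1,4], I[2,2], I[3,3]^2. HN layers by μ_θ (5 steps, strictly decreasing):
  μ^(1)=17; μ^(2)=12; μ^(3)=31/3; μ^(4)=7; μ^(5)=-43

((0, 1, 0, 0); (0, 1, 1, 0); (0, 1, 1, 1); (0, 0, 2, 0); (2, 0, 0, 0))


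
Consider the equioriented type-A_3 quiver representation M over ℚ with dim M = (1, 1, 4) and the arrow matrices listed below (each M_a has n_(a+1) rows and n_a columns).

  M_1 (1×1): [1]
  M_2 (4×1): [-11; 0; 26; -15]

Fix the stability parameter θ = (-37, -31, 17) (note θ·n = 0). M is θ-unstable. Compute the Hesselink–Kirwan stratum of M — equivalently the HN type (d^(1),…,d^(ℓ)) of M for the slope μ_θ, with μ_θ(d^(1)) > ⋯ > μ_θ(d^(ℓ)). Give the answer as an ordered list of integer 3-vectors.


Barcode: M ≅ I[1,3], I[3,3]^3. HN layers by μ_θ (3 steps, strictly decreasing):
  μ^(1)=17; μ^(2)=-31; μ^(3)=-37

((0, 0, 4); (0, 1, 0); (1, 0, 0))


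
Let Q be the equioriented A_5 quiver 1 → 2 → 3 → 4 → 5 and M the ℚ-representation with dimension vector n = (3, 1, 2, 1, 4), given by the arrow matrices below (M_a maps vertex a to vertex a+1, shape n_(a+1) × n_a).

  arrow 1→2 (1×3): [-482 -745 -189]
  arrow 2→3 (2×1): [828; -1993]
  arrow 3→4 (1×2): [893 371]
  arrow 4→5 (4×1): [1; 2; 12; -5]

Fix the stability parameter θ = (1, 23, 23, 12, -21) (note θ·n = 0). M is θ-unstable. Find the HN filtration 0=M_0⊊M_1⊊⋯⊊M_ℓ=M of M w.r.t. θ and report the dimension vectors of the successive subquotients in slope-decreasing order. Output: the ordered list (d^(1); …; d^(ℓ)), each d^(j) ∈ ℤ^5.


Via rank(M_{q-1}∘⋯∘M_p): M ≅ I[1,1]^2, I[1,5], I[3,3], I[5,5]^3.
μ_θ-semistable layers: μ^(1)=23; μ^(2)=37/4; μ^(3)=1; μ^(4)=-21

((0, 0, 1, 0, 0); (0, 1, 1, 1, 1); (3, 0, 0, 0, 0); (0, 0, 0, 0, 3))


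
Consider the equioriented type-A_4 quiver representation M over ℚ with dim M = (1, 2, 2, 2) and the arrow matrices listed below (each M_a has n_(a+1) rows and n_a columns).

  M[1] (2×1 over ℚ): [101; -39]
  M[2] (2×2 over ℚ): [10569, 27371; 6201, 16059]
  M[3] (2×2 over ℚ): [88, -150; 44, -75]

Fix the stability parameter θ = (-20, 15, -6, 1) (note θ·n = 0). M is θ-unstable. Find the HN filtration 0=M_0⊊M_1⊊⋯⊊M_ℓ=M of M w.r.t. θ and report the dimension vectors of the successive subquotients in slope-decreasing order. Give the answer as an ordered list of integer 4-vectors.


Via rank(M_{q-1}∘⋯∘M_p): M ≅ I[1,2], I[2,4], I[3,3], I[4,4].
μ_θ-semistable layers: μ^(1)=15; μ^(2)=10/3; μ^(3)=1; μ^(4)=-6; μ^(5)=-20

((0, 1, 0, 0); (0, 1, 1, 1); (0, 0, 0, 1); (0, 0, 1, 0); (1, 0, 0, 0))


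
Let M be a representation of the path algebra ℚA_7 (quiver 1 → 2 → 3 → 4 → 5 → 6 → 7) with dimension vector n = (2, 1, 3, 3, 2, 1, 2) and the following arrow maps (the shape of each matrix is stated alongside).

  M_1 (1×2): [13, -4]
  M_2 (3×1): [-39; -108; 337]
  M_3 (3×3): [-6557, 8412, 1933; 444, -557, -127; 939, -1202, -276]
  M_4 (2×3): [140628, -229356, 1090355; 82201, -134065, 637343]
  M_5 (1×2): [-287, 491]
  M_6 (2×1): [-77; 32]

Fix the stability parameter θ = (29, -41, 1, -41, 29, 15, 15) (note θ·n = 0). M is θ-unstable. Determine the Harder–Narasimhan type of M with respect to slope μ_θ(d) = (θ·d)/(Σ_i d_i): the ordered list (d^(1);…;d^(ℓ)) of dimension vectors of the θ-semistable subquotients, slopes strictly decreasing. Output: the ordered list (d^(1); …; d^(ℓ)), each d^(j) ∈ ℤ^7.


Barcode: M ≅ I[1,1], I[1,7], I[3,4], I[3,5], I[7,7]. HN layers by μ_θ (5 steps, strictly decreasing):
  μ^(1)=29; μ^(2)=59/3; μ^(3)=15; μ^(4)=-13; μ^(5)=-20

((1, 0, 0, 0, 1, 0, 0); (0, 0, 0, 0, 1, 1, 1); (0, 0, 0, 0, 0, 0, 1); (1, 1, 1, 1, 0, 0, 0); (0, 0, 2, 2, 0, 0, 0))


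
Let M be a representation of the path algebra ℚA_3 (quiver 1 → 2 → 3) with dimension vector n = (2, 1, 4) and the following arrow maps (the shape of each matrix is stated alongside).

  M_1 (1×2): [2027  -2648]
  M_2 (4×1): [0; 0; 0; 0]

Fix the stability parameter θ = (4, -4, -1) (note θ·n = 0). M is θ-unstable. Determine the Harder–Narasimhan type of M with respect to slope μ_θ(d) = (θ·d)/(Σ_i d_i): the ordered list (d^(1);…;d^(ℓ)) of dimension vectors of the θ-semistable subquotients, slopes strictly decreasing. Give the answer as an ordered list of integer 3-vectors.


Interval decomposition of M: I[1,1], I[1,2], I[3,3]^4.
HN type (ℓ=3): μ^(1)=4; μ^(2)=0; μ^(3)=-1

((1, 0, 0); (1, 1, 0); (0, 0, 4))


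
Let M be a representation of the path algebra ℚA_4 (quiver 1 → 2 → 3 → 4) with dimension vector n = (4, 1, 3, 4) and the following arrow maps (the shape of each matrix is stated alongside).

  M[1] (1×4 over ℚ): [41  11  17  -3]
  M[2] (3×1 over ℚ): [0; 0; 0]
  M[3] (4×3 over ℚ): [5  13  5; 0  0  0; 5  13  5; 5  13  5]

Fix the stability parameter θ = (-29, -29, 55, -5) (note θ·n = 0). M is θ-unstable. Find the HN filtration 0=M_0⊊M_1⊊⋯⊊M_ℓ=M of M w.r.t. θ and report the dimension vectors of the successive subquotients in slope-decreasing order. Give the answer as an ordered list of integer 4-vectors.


Interval decomposition of M: I[1,1]^3, I[1,2], I[3,3]^2, I[3,4], I[4,4]^3.
HN type (ℓ=4): μ^(1)=55; μ^(2)=25; μ^(3)=-5; μ^(4)=-29

((0, 0, 2, 0); (0, 0, 1, 1); (0, 0, 0, 3); (4, 1, 0, 0))


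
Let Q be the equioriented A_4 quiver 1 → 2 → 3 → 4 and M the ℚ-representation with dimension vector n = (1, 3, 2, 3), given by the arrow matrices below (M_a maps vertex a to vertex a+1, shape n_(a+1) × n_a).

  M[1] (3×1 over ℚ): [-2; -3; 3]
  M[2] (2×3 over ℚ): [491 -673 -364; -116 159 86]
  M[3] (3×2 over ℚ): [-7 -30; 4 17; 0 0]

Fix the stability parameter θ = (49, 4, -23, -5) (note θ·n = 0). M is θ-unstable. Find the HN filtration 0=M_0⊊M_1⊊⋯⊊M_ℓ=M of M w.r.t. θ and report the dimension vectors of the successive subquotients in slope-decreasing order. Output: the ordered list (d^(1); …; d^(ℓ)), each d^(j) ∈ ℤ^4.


Interval decomposition of M: I[1,4], I[2,2], I[2,4], I[4,4].
HN type (ℓ=4): μ^(1)=25/4; μ^(2)=4; μ^(3)=-5; μ^(4)=-19/2

((1, 1, 1, 1); (0, 1, 0, 0); (0, 0, 0, 2); (0, 1, 1, 0))


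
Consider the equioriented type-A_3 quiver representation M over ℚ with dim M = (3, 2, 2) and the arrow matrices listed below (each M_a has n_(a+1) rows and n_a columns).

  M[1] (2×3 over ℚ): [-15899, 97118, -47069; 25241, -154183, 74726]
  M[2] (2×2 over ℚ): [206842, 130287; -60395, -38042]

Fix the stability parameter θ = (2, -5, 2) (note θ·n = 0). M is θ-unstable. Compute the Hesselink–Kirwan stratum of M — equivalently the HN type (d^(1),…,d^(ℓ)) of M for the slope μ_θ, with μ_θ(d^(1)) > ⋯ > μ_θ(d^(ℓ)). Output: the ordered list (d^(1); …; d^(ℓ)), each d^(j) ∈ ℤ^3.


Interval decomposition of M: I[1,1], I[1,3]^2.
HN type (ℓ=2): μ^(1)=2; μ^(2)=-3/2

((1, 0, 2); (2, 2, 0))


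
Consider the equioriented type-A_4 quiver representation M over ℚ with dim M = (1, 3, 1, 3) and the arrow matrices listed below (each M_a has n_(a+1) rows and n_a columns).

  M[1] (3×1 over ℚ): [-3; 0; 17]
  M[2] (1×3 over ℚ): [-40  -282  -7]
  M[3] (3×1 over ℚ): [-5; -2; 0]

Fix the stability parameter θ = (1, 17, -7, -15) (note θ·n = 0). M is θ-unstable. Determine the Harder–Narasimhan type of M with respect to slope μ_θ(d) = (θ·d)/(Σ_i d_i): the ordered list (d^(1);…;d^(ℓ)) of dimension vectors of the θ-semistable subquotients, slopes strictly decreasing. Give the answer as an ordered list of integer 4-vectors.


Barcode: M ≅ I[1,4], I[2,2]^2, I[4,4]^2. HN layers by μ_θ (3 steps, strictly decreasing):
  μ^(1)=17; μ^(2)=-1; μ^(3)=-15

((0, 2, 0, 0); (1, 1, 1, 1); (0, 0, 0, 2))


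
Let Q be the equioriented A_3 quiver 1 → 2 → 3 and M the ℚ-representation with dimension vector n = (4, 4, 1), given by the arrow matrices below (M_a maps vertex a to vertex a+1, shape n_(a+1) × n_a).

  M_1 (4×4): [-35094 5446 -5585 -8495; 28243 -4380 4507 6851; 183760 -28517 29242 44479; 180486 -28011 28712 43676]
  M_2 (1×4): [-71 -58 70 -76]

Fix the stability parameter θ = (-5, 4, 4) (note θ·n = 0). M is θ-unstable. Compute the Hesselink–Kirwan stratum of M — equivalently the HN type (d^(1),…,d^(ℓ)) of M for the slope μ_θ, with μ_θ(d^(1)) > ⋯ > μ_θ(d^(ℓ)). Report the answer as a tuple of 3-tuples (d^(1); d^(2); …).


Via rank(M_{q-1}∘⋯∘M_p): M ≅ I[1,2]^3, I[1,3].
μ_θ-semistable layers: μ^(1)=4; μ^(2)=-5

((0, 4, 1); (4, 0, 0))


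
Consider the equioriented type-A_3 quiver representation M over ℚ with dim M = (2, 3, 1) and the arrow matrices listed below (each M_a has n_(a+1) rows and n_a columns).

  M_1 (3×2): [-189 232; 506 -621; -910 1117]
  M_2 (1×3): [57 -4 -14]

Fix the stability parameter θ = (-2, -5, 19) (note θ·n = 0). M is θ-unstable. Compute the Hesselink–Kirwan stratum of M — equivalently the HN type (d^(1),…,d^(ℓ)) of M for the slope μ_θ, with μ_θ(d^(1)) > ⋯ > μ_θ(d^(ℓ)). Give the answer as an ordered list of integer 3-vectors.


Interval decomposition of M: I[1,2], I[1,3], I[2,2].
HN type (ℓ=3): μ^(1)=19; μ^(2)=-7/2; μ^(3)=-5

((0, 0, 1); (2, 2, 0); (0, 1, 0))


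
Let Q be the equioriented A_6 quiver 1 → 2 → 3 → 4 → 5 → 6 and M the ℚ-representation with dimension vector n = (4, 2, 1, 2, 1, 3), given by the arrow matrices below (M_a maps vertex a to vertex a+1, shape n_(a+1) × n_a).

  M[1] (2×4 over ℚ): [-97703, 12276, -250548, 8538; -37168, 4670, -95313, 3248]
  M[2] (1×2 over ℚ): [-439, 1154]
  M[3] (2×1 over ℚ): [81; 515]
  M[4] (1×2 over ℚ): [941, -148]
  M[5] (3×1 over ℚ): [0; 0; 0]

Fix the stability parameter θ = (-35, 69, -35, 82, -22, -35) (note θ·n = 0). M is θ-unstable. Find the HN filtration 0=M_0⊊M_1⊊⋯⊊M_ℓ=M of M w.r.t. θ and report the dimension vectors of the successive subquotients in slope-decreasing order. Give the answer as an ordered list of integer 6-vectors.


Barcode: M ≅ I[1,1]^2, I[1,2], I[1,5], I[4,4], I[6,6]^3. HN layers by μ_θ (5 steps, strictly decreasing):
  μ^(1)=82; μ^(2)=69; μ^(3)=30; μ^(4)=17; μ^(5)=-35

((0, 0, 0, 1, 0, 0); (0, 1, 0, 0, 0, 0); (0, 0, 0, 1, 1, 0); (0, 1, 1, 0, 0, 0); (4, 0, 0, 0, 0, 3))


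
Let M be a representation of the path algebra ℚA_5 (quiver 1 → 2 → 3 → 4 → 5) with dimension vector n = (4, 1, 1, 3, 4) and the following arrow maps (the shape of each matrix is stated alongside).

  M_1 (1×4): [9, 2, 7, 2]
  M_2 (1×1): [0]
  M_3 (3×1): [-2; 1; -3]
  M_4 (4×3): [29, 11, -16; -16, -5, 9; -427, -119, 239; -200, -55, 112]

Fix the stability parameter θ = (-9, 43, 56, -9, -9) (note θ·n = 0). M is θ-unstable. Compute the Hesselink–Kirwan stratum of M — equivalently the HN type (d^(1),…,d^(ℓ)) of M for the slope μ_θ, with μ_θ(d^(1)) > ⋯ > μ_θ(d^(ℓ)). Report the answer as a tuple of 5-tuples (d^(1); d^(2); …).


Interval decomposition of M: I[1,1]^3, I[1,2], I[3,5], I[4,5]^2, I[5,5].
HN type (ℓ=3): μ^(1)=43; μ^(2)=38/3; μ^(3)=-9

((0, 1, 0, 0, 0); (0, 0, 1, 1, 1); (4, 0, 0, 2, 3))


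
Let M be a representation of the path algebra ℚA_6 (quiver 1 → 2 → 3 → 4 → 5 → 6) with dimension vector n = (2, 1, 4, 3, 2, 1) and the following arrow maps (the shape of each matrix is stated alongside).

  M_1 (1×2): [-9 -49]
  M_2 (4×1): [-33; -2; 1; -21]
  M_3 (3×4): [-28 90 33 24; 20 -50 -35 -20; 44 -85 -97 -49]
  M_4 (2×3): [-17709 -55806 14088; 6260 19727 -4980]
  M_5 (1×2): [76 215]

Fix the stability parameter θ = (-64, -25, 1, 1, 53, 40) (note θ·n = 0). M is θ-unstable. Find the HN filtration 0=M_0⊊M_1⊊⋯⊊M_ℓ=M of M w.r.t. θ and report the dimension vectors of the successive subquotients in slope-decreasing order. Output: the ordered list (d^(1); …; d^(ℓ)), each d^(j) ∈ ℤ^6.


Interval decomposition of M: I[1,1], I[1,6], I[3,3]^2, I[3,4], I[4,5].
HN type (ℓ=5): μ^(1)=53; μ^(2)=93/2; μ^(3)=1; μ^(4)=-25; μ^(5)=-64

((0, 0, 0, 0, 1, 0); (0, 0, 0, 0, 1, 1); (0, 0, 4, 3, 0, 0); (0, 1, 0, 0, 0, 0); (2, 0, 0, 0, 0, 0))


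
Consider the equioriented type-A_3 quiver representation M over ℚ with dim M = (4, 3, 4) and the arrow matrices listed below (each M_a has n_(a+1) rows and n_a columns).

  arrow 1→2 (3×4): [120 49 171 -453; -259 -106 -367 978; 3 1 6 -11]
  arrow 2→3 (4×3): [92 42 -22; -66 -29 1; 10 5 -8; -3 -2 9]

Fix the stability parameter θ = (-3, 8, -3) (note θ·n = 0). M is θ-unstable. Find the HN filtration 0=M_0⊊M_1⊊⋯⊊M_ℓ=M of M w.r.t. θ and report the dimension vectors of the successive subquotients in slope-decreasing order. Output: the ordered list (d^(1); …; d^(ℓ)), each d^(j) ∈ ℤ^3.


Barcode: M ≅ I[1,1], I[1,3]^3, I[3,3]. HN layers by μ_θ (2 steps, strictly decreasing):
  μ^(1)=5/2; μ^(2)=-3

((0, 3, 3); (4, 0, 1))


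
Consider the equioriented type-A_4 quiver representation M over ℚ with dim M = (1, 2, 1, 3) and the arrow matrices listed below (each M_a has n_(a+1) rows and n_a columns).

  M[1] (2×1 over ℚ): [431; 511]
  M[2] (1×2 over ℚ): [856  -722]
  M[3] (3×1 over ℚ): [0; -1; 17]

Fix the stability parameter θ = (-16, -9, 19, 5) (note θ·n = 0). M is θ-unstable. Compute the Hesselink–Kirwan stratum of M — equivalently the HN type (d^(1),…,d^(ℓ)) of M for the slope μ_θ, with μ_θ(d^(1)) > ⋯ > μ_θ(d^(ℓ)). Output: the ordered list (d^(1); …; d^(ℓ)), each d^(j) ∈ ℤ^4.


Via rank(M_{q-1}∘⋯∘M_p): M ≅ I[1,4], I[2,2], I[4,4]^2.
μ_θ-semistable layers: μ^(1)=12; μ^(2)=5; μ^(3)=-9; μ^(4)=-16

((0, 0, 1, 1); (0, 0, 0, 2); (0, 2, 0, 0); (1, 0, 0, 0))


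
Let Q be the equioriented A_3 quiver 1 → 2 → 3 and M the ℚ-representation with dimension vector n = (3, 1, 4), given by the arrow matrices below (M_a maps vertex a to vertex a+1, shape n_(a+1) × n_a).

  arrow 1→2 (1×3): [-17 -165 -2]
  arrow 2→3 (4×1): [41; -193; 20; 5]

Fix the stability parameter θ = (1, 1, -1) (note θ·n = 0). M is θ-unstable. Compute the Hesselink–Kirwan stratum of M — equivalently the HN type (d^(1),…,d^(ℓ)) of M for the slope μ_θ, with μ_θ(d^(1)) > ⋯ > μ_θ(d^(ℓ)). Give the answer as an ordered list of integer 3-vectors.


Interval decomposition of M: I[1,1]^2, I[1,3], I[3,3]^3.
HN type (ℓ=3): μ^(1)=1; μ^(2)=1/3; μ^(3)=-1

((2, 0, 0); (1, 1, 1); (0, 0, 3))


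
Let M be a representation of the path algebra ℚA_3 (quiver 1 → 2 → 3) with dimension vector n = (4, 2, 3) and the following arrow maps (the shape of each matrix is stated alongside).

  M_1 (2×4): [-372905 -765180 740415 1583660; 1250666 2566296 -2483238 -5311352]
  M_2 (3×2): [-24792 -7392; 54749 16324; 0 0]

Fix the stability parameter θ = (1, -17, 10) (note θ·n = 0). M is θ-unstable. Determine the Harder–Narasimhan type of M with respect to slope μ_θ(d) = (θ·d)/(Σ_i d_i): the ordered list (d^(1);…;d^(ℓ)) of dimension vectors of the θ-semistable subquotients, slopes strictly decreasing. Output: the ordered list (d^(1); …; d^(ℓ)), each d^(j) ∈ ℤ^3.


Interval decomposition of M: I[1,1]^3, I[1,3], I[2,2], I[3,3]^2.
HN type (ℓ=4): μ^(1)=10; μ^(2)=1; μ^(3)=-8; μ^(4)=-17

((0, 0, 3); (3, 0, 0); (1, 1, 0); (0, 1, 0))


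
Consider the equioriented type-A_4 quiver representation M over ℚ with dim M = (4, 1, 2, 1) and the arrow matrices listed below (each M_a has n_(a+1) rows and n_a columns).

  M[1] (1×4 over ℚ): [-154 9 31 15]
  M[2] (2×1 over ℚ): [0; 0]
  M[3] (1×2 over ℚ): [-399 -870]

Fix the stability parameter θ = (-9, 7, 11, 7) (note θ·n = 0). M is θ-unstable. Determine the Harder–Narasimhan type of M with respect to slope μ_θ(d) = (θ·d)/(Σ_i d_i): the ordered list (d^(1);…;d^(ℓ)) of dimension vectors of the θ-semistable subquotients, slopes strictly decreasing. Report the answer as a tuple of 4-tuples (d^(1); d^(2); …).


Via rank(M_{q-1}∘⋯∘M_p): M ≅ I[1,1]^3, I[1,2], I[3,3], I[3,4].
μ_θ-semistable layers: μ^(1)=11; μ^(2)=9; μ^(3)=7; μ^(4)=-9

((0, 0, 1, 0); (0, 0, 1, 1); (0, 1, 0, 0); (4, 0, 0, 0))


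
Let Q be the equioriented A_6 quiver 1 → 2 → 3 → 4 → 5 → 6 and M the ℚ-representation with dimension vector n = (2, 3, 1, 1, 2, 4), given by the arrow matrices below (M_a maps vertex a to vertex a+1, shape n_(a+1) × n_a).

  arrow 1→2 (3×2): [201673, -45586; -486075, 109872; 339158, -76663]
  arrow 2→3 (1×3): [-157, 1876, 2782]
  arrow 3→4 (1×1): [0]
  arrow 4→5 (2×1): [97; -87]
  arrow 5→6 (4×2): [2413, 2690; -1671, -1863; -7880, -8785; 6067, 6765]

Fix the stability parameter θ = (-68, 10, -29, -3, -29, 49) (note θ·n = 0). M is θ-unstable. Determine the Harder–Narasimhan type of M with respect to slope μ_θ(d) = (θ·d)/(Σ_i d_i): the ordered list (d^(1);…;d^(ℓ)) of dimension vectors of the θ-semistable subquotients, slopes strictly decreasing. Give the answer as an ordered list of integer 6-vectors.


Interval decomposition of M: I[1,2], I[1,3], I[2,2], I[4,6], I[5,6], I[6,6]^2.
HN type (ℓ=6): μ^(1)=49; μ^(2)=10; μ^(3)=-19/2; μ^(4)=-16; μ^(5)=-29; μ^(6)=-68

((0, 0, 0, 0, 0, 4); (0, 2, 0, 0, 0, 0); (0, 1, 1, 0, 0, 0); (0, 0, 0, 1, 1, 0); (0, 0, 0, 0, 1, 0); (2, 0, 0, 0, 0, 0))


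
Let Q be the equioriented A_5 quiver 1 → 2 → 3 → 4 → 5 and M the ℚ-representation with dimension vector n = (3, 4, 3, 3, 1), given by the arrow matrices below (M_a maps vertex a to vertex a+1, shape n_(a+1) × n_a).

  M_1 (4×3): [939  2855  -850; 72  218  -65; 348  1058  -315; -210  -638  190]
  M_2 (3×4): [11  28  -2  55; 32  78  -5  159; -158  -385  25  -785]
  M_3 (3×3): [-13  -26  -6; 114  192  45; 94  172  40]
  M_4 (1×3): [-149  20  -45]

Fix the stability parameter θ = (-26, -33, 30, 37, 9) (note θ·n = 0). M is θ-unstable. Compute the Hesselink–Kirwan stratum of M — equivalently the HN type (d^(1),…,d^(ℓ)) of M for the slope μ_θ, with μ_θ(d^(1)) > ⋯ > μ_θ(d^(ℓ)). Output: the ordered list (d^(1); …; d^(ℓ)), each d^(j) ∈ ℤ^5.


Interval decomposition of M: I[1,1], I[1,3], I[1,5], I[2,2], I[2,4], I[4,4].
HN type (ℓ=6): μ^(1)=37; μ^(2)=30; μ^(3)=76/3; μ^(4)=-26; μ^(5)=-59/2; μ^(6)=-33

((0, 0, 0, 2, 0); (0, 0, 2, 0, 0); (0, 0, 1, 1, 1); (1, 0, 0, 0, 0); (2, 2, 0, 0, 0); (0, 2, 0, 0, 0))


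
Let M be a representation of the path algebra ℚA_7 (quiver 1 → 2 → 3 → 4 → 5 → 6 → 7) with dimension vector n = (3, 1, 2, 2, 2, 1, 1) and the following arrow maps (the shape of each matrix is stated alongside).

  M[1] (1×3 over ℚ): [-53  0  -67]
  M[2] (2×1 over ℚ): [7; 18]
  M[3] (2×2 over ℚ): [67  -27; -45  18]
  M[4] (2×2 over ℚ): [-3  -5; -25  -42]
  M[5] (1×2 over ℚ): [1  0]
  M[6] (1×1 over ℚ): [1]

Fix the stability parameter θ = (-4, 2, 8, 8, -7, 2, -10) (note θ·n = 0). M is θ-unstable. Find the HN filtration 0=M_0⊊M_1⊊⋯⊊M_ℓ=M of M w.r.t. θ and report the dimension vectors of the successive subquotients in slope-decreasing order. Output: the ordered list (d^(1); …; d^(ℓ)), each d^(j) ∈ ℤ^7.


Barcode: M ≅ I[1,1]^2, I[1,7], I[3,5]. HN layers by μ_θ (3 steps, strictly decreasing):
  μ^(1)=3; μ^(2)=1/2; μ^(3)=-4

((0, 0, 1, 1, 1, 0, 0); (0, 1, 1, 1, 1, 1, 1); (3, 0, 0, 0, 0, 0, 0))


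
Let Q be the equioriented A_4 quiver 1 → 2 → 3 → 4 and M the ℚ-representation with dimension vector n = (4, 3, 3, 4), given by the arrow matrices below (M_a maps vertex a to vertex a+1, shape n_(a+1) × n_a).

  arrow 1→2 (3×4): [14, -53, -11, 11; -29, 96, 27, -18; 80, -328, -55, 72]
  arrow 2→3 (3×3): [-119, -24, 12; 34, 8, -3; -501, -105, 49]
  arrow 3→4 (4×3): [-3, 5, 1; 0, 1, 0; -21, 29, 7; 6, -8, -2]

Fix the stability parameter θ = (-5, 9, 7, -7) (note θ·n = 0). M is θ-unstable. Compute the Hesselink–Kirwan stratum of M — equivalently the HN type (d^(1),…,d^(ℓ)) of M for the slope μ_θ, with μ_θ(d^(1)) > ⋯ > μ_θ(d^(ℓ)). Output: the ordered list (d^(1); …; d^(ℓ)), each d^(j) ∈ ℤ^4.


Interval decomposition of M: I[1,1], I[1,3], I[1,4]^2, I[4,4]^2.
HN type (ℓ=4): μ^(1)=8; μ^(2)=3; μ^(3)=-5; μ^(4)=-7

((0, 1, 1, 0); (0, 2, 2, 2); (4, 0, 0, 0); (0, 0, 0, 2))


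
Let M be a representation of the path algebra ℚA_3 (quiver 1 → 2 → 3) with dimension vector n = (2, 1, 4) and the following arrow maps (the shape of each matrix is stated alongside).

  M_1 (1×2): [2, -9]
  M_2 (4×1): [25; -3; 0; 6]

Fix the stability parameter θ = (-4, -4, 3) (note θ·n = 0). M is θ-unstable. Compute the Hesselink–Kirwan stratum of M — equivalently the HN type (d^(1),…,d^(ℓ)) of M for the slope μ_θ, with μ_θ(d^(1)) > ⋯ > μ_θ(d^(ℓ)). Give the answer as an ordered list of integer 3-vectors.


Barcode: M ≅ I[1,1], I[1,3], I[3,3]^3. HN layers by μ_θ (2 steps, strictly decreasing):
  μ^(1)=3; μ^(2)=-4

((0, 0, 4); (2, 1, 0))


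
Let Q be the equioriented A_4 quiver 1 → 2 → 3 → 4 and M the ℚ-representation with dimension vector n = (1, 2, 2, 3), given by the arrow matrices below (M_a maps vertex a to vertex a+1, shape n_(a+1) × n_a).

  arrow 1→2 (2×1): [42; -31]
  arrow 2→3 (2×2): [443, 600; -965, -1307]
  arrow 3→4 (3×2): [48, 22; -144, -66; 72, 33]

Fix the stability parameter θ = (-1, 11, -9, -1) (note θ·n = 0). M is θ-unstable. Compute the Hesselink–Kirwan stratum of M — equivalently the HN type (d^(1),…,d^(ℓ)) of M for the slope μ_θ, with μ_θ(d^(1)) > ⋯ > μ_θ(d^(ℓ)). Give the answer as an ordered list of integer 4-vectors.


Barcode: M ≅ I[1,4], I[2,3], I[4,4]^2. HN layers by μ_θ (3 steps, strictly decreasing):
  μ^(1)=1; μ^(2)=1/3; μ^(3)=-1

((0, 1, 1, 0); (0, 1, 1, 1); (1, 0, 0, 2))


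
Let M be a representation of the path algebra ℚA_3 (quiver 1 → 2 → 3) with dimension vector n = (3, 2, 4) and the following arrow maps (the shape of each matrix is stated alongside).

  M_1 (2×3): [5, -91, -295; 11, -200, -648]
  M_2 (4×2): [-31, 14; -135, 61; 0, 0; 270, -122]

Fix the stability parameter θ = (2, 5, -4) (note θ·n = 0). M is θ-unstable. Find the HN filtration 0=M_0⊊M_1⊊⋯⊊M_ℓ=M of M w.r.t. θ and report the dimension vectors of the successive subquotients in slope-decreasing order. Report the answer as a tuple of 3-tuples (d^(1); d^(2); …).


Barcode: M ≅ I[1,1], I[1,3]^2, I[3,3]^2. HN layers by μ_θ (3 steps, strictly decreasing):
  μ^(1)=2; μ^(2)=1; μ^(3)=-4

((1, 0, 0); (2, 2, 2); (0, 0, 2))


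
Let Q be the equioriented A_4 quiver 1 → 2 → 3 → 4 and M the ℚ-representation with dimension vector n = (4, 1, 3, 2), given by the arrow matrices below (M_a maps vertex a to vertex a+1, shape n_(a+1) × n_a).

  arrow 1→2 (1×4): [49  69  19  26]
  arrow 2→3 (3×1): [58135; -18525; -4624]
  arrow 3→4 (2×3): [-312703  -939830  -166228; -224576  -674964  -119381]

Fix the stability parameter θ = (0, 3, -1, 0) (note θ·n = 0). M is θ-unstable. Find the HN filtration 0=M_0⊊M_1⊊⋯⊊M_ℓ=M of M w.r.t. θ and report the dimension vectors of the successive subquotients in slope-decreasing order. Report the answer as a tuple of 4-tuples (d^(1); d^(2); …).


Interval decomposition of M: I[1,1]^3, I[1,4], I[3,3], I[3,4].
HN type (ℓ=3): μ^(1)=2/3; μ^(2)=0; μ^(3)=-1

((0, 1, 1, 1); (4, 0, 0, 1); (0, 0, 2, 0))


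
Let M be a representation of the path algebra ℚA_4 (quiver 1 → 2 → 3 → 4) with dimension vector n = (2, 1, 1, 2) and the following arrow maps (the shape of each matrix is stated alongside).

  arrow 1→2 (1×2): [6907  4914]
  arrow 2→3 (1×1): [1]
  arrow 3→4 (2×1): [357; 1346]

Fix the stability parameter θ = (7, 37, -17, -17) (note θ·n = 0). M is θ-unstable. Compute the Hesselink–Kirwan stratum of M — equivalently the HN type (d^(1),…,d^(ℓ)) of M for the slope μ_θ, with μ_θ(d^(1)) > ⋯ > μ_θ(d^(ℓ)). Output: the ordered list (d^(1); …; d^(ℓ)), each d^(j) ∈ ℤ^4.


Barcode: M ≅ I[1,1], I[1,4], I[4,4]. HN layers by μ_θ (3 steps, strictly decreasing):
  μ^(1)=7; μ^(2)=5/2; μ^(3)=-17

((1, 0, 0, 0); (1, 1, 1, 1); (0, 0, 0, 1))


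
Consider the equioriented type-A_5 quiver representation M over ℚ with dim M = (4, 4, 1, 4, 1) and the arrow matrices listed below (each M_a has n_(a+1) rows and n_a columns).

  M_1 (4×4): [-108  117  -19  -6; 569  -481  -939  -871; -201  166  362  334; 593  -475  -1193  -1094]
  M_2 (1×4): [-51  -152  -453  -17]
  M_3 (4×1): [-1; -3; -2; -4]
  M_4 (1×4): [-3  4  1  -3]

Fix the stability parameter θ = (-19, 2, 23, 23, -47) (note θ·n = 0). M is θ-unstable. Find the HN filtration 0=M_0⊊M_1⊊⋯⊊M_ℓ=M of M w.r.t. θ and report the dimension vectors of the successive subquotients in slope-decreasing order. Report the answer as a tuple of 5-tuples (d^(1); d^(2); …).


Via rank(M_{q-1}∘⋯∘M_p): M ≅ I[1,2]^3, I[1,5], I[4,4]^3.
μ_θ-semistable layers: μ^(1)=23; μ^(2)=2; μ^(3)=1/4; μ^(4)=-19

((0, 0, 0, 3, 0); (0, 3, 0, 0, 0); (0, 1, 1, 1, 1); (4, 0, 0, 0, 0))


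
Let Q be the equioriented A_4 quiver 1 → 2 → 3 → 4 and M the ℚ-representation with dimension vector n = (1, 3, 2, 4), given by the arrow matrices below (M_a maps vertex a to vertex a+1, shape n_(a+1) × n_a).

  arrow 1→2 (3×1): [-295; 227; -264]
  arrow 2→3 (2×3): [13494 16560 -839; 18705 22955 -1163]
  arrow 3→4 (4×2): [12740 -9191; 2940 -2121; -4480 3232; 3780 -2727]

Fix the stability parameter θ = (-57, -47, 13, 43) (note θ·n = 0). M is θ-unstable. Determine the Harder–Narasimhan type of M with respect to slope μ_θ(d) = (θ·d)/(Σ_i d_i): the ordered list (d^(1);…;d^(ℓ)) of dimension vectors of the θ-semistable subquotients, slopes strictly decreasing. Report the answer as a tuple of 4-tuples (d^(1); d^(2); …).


Barcode: M ≅ I[1,4], I[2,2], I[2,3], I[4,4]^3. HN layers by μ_θ (4 steps, strictly decreasing):
  μ^(1)=43; μ^(2)=13; μ^(3)=-47; μ^(4)=-57

((0, 0, 0, 4); (0, 0, 2, 0); (0, 3, 0, 0); (1, 0, 0, 0))


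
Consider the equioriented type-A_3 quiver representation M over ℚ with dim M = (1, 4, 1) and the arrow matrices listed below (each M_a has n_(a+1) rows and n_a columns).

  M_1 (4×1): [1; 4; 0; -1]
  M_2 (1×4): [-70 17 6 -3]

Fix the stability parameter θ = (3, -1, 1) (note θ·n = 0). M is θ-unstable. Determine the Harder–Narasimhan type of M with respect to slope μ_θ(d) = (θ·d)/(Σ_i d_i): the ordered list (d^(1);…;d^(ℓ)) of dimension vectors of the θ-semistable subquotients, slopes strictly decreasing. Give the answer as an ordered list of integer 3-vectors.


Barcode: M ≅ I[1,3], I[2,2]^3. HN layers by μ_θ (2 steps, strictly decreasing):
  μ^(1)=1; μ^(2)=-1

((1, 1, 1); (0, 3, 0))


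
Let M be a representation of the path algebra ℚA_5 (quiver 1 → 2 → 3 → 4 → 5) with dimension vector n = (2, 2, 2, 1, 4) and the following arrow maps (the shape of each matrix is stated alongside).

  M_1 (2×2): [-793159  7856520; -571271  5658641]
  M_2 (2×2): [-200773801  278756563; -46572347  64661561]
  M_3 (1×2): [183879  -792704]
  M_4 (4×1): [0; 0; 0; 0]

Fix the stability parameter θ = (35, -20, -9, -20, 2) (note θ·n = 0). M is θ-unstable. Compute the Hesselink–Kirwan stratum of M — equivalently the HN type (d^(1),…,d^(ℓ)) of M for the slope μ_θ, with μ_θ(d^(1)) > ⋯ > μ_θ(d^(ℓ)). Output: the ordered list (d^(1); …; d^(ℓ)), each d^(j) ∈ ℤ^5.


Interval decomposition of M: I[1,2], I[1,4], I[3,3], I[5,5]^4.
HN type (ℓ=4): μ^(1)=15/2; μ^(2)=2; μ^(3)=-7/2; μ^(4)=-9

((1, 1, 0, 0, 0); (0, 0, 0, 0, 4); (1, 1, 1, 1, 0); (0, 0, 1, 0, 0))


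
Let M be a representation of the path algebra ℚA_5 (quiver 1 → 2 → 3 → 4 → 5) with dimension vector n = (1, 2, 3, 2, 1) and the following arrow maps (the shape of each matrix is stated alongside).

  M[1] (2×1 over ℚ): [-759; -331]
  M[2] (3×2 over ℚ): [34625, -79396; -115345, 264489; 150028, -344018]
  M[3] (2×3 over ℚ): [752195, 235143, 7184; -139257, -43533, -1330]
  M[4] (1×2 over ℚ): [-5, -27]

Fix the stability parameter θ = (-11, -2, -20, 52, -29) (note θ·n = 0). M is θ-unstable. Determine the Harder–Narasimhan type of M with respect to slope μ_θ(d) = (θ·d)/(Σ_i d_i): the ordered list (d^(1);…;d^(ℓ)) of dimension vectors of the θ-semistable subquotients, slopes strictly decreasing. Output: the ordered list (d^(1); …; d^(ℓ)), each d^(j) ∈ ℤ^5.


Interval decomposition of M: I[1,4], I[2,3], I[3,5].
HN type (ℓ=4): μ^(1)=52; μ^(2)=23/2; μ^(3)=-11; μ^(4)=-20

((0, 0, 0, 1, 0); (0, 0, 0, 1, 1); (1, 2, 2, 0, 0); (0, 0, 1, 0, 0))


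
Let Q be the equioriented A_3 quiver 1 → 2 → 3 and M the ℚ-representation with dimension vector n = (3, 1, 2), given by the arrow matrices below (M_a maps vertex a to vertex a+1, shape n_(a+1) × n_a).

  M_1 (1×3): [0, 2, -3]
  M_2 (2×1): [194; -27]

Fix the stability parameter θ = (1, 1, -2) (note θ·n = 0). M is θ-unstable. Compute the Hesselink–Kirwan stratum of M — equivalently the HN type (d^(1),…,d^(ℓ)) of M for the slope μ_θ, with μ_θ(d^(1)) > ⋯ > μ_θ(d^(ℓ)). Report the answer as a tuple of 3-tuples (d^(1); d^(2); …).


Via rank(M_{q-1}∘⋯∘M_p): M ≅ I[1,1]^2, I[1,3], I[3,3].
μ_θ-semistable layers: μ^(1)=1; μ^(2)=0; μ^(3)=-2

((2, 0, 0); (1, 1, 1); (0, 0, 1))


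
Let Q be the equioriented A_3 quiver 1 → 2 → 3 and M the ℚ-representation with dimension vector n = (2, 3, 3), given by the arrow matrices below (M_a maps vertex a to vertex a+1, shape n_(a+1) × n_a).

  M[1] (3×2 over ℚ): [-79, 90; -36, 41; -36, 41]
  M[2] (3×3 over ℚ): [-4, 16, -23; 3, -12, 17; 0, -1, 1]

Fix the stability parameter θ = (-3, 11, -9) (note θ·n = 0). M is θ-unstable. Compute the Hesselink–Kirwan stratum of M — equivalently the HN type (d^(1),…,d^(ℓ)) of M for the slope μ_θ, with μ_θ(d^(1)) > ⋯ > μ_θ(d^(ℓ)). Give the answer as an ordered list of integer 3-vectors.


Interval decomposition of M: I[1,3]^2, I[2,3].
HN type (ℓ=2): μ^(1)=1; μ^(2)=-3

((0, 3, 3); (2, 0, 0))
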